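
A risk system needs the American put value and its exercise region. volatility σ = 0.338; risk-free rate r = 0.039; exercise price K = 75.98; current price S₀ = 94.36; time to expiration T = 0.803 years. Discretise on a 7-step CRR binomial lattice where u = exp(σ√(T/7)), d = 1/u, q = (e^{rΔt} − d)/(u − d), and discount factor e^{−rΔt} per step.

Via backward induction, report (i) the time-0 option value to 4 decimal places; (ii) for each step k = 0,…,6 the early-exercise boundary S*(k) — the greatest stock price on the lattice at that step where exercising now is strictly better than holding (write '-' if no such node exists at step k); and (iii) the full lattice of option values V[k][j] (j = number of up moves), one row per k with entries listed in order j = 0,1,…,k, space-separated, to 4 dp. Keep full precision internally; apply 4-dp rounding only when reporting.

Δt=0.11471, u=1.12129, d=0.89183, q=0.49095, disc=e^(-rΔt)=0.99554
k=7 terminal: V=max(K-S,0) → 33.6386 22.7446 9.0478 0.0000 0.0000 0.0000 0.0000 0.0000
k=6: j=0 S=47.4769 intr=28.5031 cont=28.1639 V=28.5031[EX]; j=1 S=59.6922 intr=16.2878 cont=15.9486 V=16.2878[EX]; j=2 S=75.0504 intr=0.9296 cont=4.5852 V=4.5852[hold]; j=3 S=94.3600 intr=0.0000 cont=0.0000 V=0.0000[hold]; j=4 S=118.6378 intr=0.0000 cont=0.0000 V=0.0000[hold]; j=5 S=149.1620 intr=0.0000 cont=0.0000 V=0.0000[hold]; j=6 S=187.5397 intr=0.0000 cont=0.0000 V=0.0000[hold]  S*(6)=59.6922
k=5: j=0 S=53.2354 intr=22.7446 cont=22.4055 V=22.7446[EX]; j=1 S=66.9322 intr=9.0478 cont=10.4953 V=10.4953[hold]; j=2 S=84.1532 intr=0.0000 cont=2.3237 V=2.3237[hold]; j=3 S=105.8048 intr=0.0000 cont=0.0000 V=0.0000[hold]; j=4 S=133.0272 intr=0.0000 cont=0.0000 V=0.0000[hold]; j=5 S=167.2537 intr=0.0000 cont=0.0000 V=0.0000[hold]  S*(5)=53.2354
k=4: j=0 S=59.6922 intr=16.2878 cont=16.6561 V=16.6561[hold]; j=1 S=75.0504 intr=0.9296 cont=6.4545 V=6.4545[hold]; j=2 S=94.3600 intr=0.0000 cont=1.1776 V=1.1776[hold]; j=3 S=118.6378 intr=0.0000 cont=0.0000 V=0.0000[hold]; j=4 S=149.1620 intr=0.0000 cont=0.0000 V=0.0000[hold]  S*(4)=-
k=3: j=0 S=66.9322 intr=9.0478 cont=11.5956 V=11.5956[hold]; j=1 S=84.1532 intr=0.0000 cont=3.8465 V=3.8465[hold]; j=2 S=105.8048 intr=0.0000 cont=0.5968 V=0.5968[hold]; j=3 S=133.0272 intr=0.0000 cont=0.0000 V=0.0000[hold]  S*(3)=-
k=2: j=0 S=75.0504 intr=0.9296 cont=7.7564 V=7.7564[hold]; j=1 S=94.3600 intr=0.0000 cont=2.2410 V=2.2410[hold]; j=2 S=118.6378 intr=0.0000 cont=0.3024 V=0.3024[hold]  S*(2)=-
k=1: j=0 S=84.1532 intr=0.0000 cont=5.0261 V=5.0261[hold]; j=1 S=105.8048 intr=0.0000 cont=1.2835 V=1.2835[hold]  S*(1)=-
k=0: j=0 S=94.3600 intr=0.0000 cont=3.1744 V=3.1744[hold]  S*(0)=-

price = 3.1744
boundary = - - - - - 53.2354 59.6922
tree:
3.1744
5.0261 1.2835
7.7564 2.2410 0.3024
11.5956 3.8465 0.5968 0.0000
16.6561 6.4545 1.1776 0.0000 0.0000
22.7446 10.4953 2.3237 0.0000 0.0000 0.0000
28.5031 16.2878 4.5852 0.0000 0.0000 0.0000 0.0000
33.6386 22.7446 9.0478 0.0000 0.0000 0.0000 0.0000 0.0000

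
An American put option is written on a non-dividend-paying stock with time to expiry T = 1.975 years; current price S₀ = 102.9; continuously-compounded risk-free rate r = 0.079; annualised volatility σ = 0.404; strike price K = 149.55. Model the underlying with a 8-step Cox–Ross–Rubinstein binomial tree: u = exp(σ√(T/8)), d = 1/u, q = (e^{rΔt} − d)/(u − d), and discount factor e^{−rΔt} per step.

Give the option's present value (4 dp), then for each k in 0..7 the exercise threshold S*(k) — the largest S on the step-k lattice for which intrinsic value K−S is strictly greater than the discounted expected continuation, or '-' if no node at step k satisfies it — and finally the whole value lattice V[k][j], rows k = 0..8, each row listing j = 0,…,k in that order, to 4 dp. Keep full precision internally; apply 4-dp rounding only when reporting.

params: Δt=0.24688 u=1.22230 d=0.81813 q=0.49871 e^(-rΔt)=0.98069
t_8 payoffs: 128.8964 118.6932 103.4495 80.6752 46.6500 0.0000 0.0000 0.0000 0.0000
t_7: node(7,0) S=25.2449 payoff=124.3051 vs cont=121.4167 → 124.3051 [stop]  node(7,1) S=37.7162 payoff=111.8338 vs cont=108.9454 → 111.8338 [stop]  node(7,2) S=56.3486 payoff=93.2014 vs cont=90.3130 → 93.2014 [stop]  node(7,3) S=84.1856 payoff=65.3644 vs cont=62.4759 → 65.3644 [stop]  node(7,4) S=125.7746 payoff=23.7754 vs cont=22.9334 → 23.7754 [stop]  node(7,5) S=187.9091 payoff=0.0000 vs cont=0.0000 → 0.0000 [wait]  node(7,6) S=280.7390 payoff=0.0000 vs cont=0.0000 → 0.0000 [wait]  node(7,7) S=419.4282 payoff=0.0000 vs cont=0.0000 → 0.0000 [wait]  ⇒ S*(7)=125.7746
t_6: node(6,0) S=30.8568 payoff=118.6932 vs cont=115.8048 → 118.6932 [stop]  node(6,1) S=46.1005 payoff=103.4495 vs cont=100.5611 → 103.4495 [stop]  node(6,2) S=68.8748 payoff=80.6752 vs cont=77.7868 → 80.6752 [stop]  node(6,3) S=102.9000 payoff=46.6500 vs cont=43.7616 → 46.6500 [stop]  node(6,4) S=153.7341 payoff=0.0000 vs cont=11.6881 → 11.6881 [wait]  node(6,5) S=229.6811 payoff=0.0000 vs cont=0.0000 → 0.0000 [wait]  node(6,6) S=343.1470 payoff=0.0000 vs cont=0.0000 → 0.0000 [wait]  ⇒ S*(6)=102.9000
t_5: node(5,0) S=37.7162 payoff=111.8338 vs cont=108.9454 → 111.8338 [stop]  node(5,1) S=56.3486 payoff=93.2014 vs cont=90.3130 → 93.2014 [stop]  node(5,2) S=84.1856 payoff=65.3644 vs cont=62.4759 → 65.3644 [stop]  node(5,3) S=125.7746 payoff=23.7754 vs cont=28.6498 → 28.6498 [wait]  node(5,4) S=187.9091 payoff=0.0000 vs cont=5.7459 → 5.7459 [wait]  node(5,5) S=280.7390 payoff=0.0000 vs cont=0.0000 → 0.0000 [wait]  ⇒ S*(5)=84.1856
t_4: node(4,0) S=46.1005 payoff=103.4495 vs cont=100.5611 → 103.4495 [stop]  node(4,1) S=68.8748 payoff=80.6752 vs cont=77.7868 → 80.6752 [stop]  node(4,2) S=102.9000 payoff=46.6500 vs cont=46.1455 → 46.6500 [stop]  node(4,3) S=153.7341 payoff=0.0000 vs cont=16.8946 → 16.8946 [wait]  node(4,4) S=229.6811 payoff=0.0000 vs cont=2.8247 → 2.8247 [wait]  ⇒ S*(4)=102.9000
t_3: node(3,0) S=56.3486 payoff=93.2014 vs cont=90.3130 → 93.2014 [stop]  node(3,1) S=84.1856 payoff=65.3644 vs cont=62.4759 → 65.3644 [stop]  node(3,2) S=125.7746 payoff=23.7754 vs cont=31.1962 → 31.1962 [wait]  node(3,3) S=187.9091 payoff=0.0000 vs cont=9.6870 → 9.6870 [wait]  ⇒ S*(3)=84.1856
t_2: node(2,0) S=68.8748 payoff=80.6752 vs cont=77.7868 → 80.6752 [stop]  node(2,1) S=102.9000 payoff=46.6500 vs cont=47.3909 → 47.3909 [wait]  node(2,2) S=153.7341 payoff=0.0000 vs cont=20.0739 → 20.0739 [wait]  ⇒ S*(2)=68.8748
t_1: node(1,0) S=84.1856 payoff=65.3644 vs cont=62.8383 → 65.3644 [stop]  node(1,1) S=125.7746 payoff=23.7754 vs cont=33.1154 → 33.1154 [wait]  ⇒ S*(1)=84.1856
t_0: node(0,0) S=102.9000 payoff=46.6500 vs cont=48.3296 → 48.3296 [wait]  ⇒ S*(0)=-

price = 48.3296
boundary = - 84.1856 68.8748 84.1856 102.9000 84.1856 102.9000 125.7746
tree:
48.3296
65.3644 33.1154
80.6752 47.3909 20.0739
93.2014 65.3644 31.1962 9.6870
103.4495 80.6752 46.6500 16.8946 2.8247
111.8338 93.2014 65.3644 28.6498 5.7459 0.0000
118.6932 103.4495 80.6752 46.6500 11.6881 0.0000 0.0000
124.3051 111.8338 93.2014 65.3644 23.7754 0.0000 0.0000 0.0000
128.8964 118.6932 103.4495 80.6752 46.6500 0.0000 0.0000 0.0000 0.0000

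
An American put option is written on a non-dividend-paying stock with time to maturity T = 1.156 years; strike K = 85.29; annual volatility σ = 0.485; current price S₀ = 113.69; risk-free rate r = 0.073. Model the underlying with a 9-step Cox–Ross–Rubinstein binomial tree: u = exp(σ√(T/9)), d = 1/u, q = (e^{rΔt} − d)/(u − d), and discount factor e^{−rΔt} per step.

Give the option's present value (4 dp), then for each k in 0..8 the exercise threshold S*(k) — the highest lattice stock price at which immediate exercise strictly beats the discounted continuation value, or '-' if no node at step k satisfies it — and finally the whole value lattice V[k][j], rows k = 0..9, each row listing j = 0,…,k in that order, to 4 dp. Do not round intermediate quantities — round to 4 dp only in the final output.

params: Δt=0.12844 u=1.18984 d=0.84045 q=0.48362 e^(-rΔt)=0.99067
t_9 payoffs: 61.5040 51.6157 37.6165 17.7975 0.0000 0.0000 0.0000 0.0000 0.0000 0.0000
t_8: node(8,0) S=28.3015 payoff=56.9885 vs cont=56.1925 → 56.9885 [stop]  node(8,1) S=40.0671 payoff=45.2229 vs cont=44.4269 → 45.2229 [stop]  node(8,2) S=56.7239 payoff=28.5661 vs cont=27.7701 → 28.5661 [stop]  node(8,3) S=80.3053 payoff=4.9847 vs cont=9.1046 → 9.1046 [wait]  node(8,4) S=113.6900 payoff=0.0000 vs cont=0.0000 → 0.0000 [wait]  node(8,5) S=160.9534 payoff=0.0000 vs cont=0.0000 → 0.0000 [wait]  node(8,6) S=227.8654 payoff=0.0000 vs cont=0.0000 → 0.0000 [wait]  node(8,7) S=322.5940 payoff=0.0000 vs cont=0.0000 → 0.0000 [wait]  node(8,8) S=456.7035 payoff=0.0000 vs cont=0.0000 → 0.0000 [wait]  ⇒ S*(8)=56.7239
t_7: node(7,0) S=33.6743 payoff=51.6157 vs cont=50.8197 → 51.6157 [stop]  node(7,1) S=47.6735 payoff=37.6165 vs cont=36.8205 → 37.6165 [stop]  node(7,2) S=67.4925 payoff=17.7975 vs cont=18.9754 → 18.9754 [wait]  node(7,3) S=95.5506 payoff=0.0000 vs cont=4.6576 → 4.6576 [wait]  node(7,4) S=135.2730 payoff=0.0000 vs cont=0.0000 → 0.0000 [wait]  node(7,5) S=191.5090 payoff=0.0000 vs cont=0.0000 → 0.0000 [wait]  node(7,6) S=271.1236 payoff=0.0000 vs cont=0.0000 → 0.0000 [wait]  node(7,7) S=383.8357 payoff=0.0000 vs cont=0.0000 → 0.0000 [wait]  ⇒ S*(7)=47.6735
t_6: node(6,0) S=40.0671 payoff=45.2229 vs cont=44.4269 → 45.2229 [stop]  node(6,1) S=56.7239 payoff=28.5661 vs cont=28.3344 → 28.5661 [stop]  node(6,2) S=80.3053 payoff=4.9847 vs cont=11.9386 → 11.9386 [wait]  node(6,3) S=113.6900 payoff=0.0000 vs cont=2.3826 → 2.3826 [wait]  node(6,4) S=160.9534 payoff=0.0000 vs cont=0.0000 → 0.0000 [wait]  node(6,5) S=227.8654 payoff=0.0000 vs cont=0.0000 → 0.0000 [wait]  node(6,6) S=322.5940 payoff=0.0000 vs cont=0.0000 → 0.0000 [wait]  ⇒ S*(6)=56.7239
t_5: node(5,0) S=47.6735 payoff=37.6165 vs cont=36.8205 → 37.6165 [stop]  node(5,1) S=67.4925 payoff=17.7975 vs cont=20.3332 → 20.3332 [wait]  node(5,2) S=95.5506 payoff=0.0000 vs cont=7.2489 → 7.2489 [wait]  node(5,3) S=135.2730 payoff=0.0000 vs cont=1.2189 → 1.2189 [wait]  node(5,4) S=191.5090 payoff=0.0000 vs cont=0.0000 → 0.0000 [wait]  node(5,5) S=271.1236 payoff=0.0000 vs cont=0.0000 → 0.0000 [wait]  ⇒ S*(5)=47.6735
t_4: node(4,0) S=56.7239 payoff=28.5661 vs cont=28.9849 → 28.9849 [wait]  node(4,1) S=80.3053 payoff=4.9847 vs cont=13.8747 → 13.8747 [wait]  node(4,2) S=113.6900 payoff=0.0000 vs cont=4.2922 → 4.2922 [wait]  node(4,3) S=160.9534 payoff=0.0000 vs cont=0.6235 → 0.6235 [wait]  node(4,4) S=227.8654 payoff=0.0000 vs cont=0.0000 → 0.0000 [wait]  ⇒ S*(4)=-
t_3: node(3,0) S=67.4925 payoff=17.7975 vs cont=21.4751 → 21.4751 [wait]  node(3,1) S=95.5506 payoff=0.0000 vs cont=9.1542 → 9.1542 [wait]  node(3,2) S=135.2730 payoff=0.0000 vs cont=2.4945 → 2.4945 [wait]  node(3,3) S=191.5090 payoff=0.0000 vs cont=0.3190 → 0.3190 [wait]  ⇒ S*(3)=-
t_2: node(2,0) S=80.3053 payoff=4.9847 vs cont=15.3717 → 15.3717 [wait]  node(2,1) S=113.6900 payoff=0.0000 vs cont=5.8781 → 5.8781 [wait]  node(2,2) S=160.9534 payoff=0.0000 vs cont=1.4289 → 1.4289 [wait]  ⇒ S*(2)=-
t_1: node(1,0) S=95.5506 payoff=0.0000 vs cont=10.6798 → 10.6798 [wait]  node(1,1) S=135.2730 payoff=0.0000 vs cont=3.6916 → 3.6916 [wait]  ⇒ S*(1)=-
t_0: node(0,0) S=113.6900 payoff=0.0000 vs cont=7.2321 → 7.2321 [wait]  ⇒ S*(0)=-

price = 7.2321
boundary = - - - - - 47.6735 56.7239 47.6735 56.7239
tree:
7.2321
10.6798 3.6916
15.3717 5.8781 1.4289
21.4751 9.1542 2.4945 0.3190
28.9849 13.8747 4.2922 0.6235 0.0000
37.6165 20.3332 7.2489 1.2189 0.0000 0.0000
45.2229 28.5661 11.9386 2.3826 0.0000 0.0000 0.0000
51.6157 37.6165 18.9754 4.6576 0.0000 0.0000 0.0000 0.0000
56.9885 45.2229 28.5661 9.1046 0.0000 0.0000 0.0000 0.0000 0.0000
61.5040 51.6157 37.6165 17.7975 0.0000 0.0000 0.0000 0.0000 0.0000 0.0000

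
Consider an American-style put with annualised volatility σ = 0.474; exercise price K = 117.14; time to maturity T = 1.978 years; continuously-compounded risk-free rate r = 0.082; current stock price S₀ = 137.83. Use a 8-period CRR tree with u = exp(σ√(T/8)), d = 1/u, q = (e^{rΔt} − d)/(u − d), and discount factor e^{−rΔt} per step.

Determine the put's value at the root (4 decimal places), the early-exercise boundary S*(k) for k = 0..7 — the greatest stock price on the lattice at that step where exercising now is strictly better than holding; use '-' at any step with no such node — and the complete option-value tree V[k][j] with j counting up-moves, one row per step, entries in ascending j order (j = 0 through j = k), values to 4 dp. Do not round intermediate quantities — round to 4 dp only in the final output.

price = 17.2588
boundary = - - - 67.9616 53.6912 67.9616 53.6912 67.9616
tree:
17.2588
25.2230 9.5112
35.8114 15.0189 4.0509
49.1784 23.0975 7.0550 1.0245
63.4488 34.3863 12.0582 2.0277 0.0000
74.7227 49.1784 20.0952 4.0133 0.0000 0.0000
83.6293 63.4488 32.3100 7.9431 0.0000 0.0000 0.0000
90.6658 74.7227 49.1784 15.7211 0.0000 0.0000 0.0000 0.0000
96.2248 83.6293 63.4488 31.1152 0.0000 0.0000 0.0000 0.0000 0.0000

Δt=0.24725, u=1.26579, d=0.79002, q=0.48440, disc=e^(-rΔt)=0.97993
k=8 terminal: V=max(K-S,0) → 96.2248 83.6293 63.4488 31.1152 0.0000 0.0000 0.0000 0.0000 0.0000
k=7: j=0 S=26.4742 intr=90.6658 cont=88.3148 V=90.6658[EX]; j=1 S=42.4173 intr=74.7227 cont=72.3716 V=74.7227[EX]; j=2 S=67.9616 intr=49.1784 cont=46.8274 V=49.1784[EX]; j=3 S=108.8889 intr=8.2511 cont=15.7211 V=15.7211[hold]; j=4 S=174.4632 intr=0.0000 cont=0.0000 V=0.0000[hold]; j=5 S=279.5272 intr=0.0000 cont=0.0000 V=0.0000[hold]; j=6 S=447.8622 intr=0.0000 cont=0.0000 V=0.0000[hold]; j=7 S=717.5706 intr=0.0000 cont=0.0000 V=0.0000[hold]  S*(7)=67.9616
k=6: j=0 S=33.5107 intr=83.6293 cont=81.2783 V=83.6293[EX]; j=1 S=53.6912 intr=63.4488 cont=61.0977 V=63.4488[EX]; j=2 S=86.0248 intr=31.1152 cont=32.3100 V=32.3100[hold]; j=3 S=137.8300 intr=0.0000 cont=7.9431 V=7.9431[hold]; j=4 S=220.8330 intr=0.0000 cont=0.0000 V=0.0000[hold]; j=5 S=353.8215 intr=0.0000 cont=0.0000 V=0.0000[hold]; j=6 S=566.8974 intr=0.0000 cont=0.0000 V=0.0000[hold]  S*(6)=53.6912
k=5: j=0 S=42.4173 intr=74.7227 cont=72.3716 V=74.7227[EX]; j=1 S=67.9616 intr=49.1784 cont=47.3945 V=49.1784[EX]; j=2 S=108.8889 intr=8.2511 cont=20.0952 V=20.0952[hold]; j=3 S=174.4632 intr=0.0000 cont=4.0133 V=4.0133[hold]; j=4 S=279.5272 intr=0.0000 cont=0.0000 V=0.0000[hold]; j=5 S=447.8622 intr=0.0000 cont=0.0000 V=0.0000[hold]  S*(5)=67.9616
k=4: j=0 S=53.6912 intr=63.4488 cont=61.0977 V=63.4488[EX]; j=1 S=86.0248 intr=31.1152 cont=34.3863 V=34.3863[hold]; j=2 S=137.8300 intr=0.0000 cont=12.0582 V=12.0582[hold]; j=3 S=220.8330 intr=0.0000 cont=2.0277 V=2.0277[hold]; j=4 S=353.8215 intr=0.0000 cont=0.0000 V=0.0000[hold]  S*(4)=53.6912
k=3: j=0 S=67.9616 intr=49.1784 cont=48.3801 V=49.1784[EX]; j=1 S=108.8889 intr=8.2511 cont=23.0975 V=23.0975[hold]; j=2 S=174.4632 intr=0.0000 cont=7.0550 V=7.0550[hold]; j=3 S=279.5272 intr=0.0000 cont=1.0245 V=1.0245[hold]  S*(3)=67.9616
k=2: j=0 S=86.0248 intr=31.1152 cont=35.8114 V=35.8114[hold]; j=1 S=137.8300 intr=0.0000 cont=15.0189 V=15.0189[hold]; j=2 S=220.8330 intr=0.0000 cont=4.0509 V=4.0509[hold]  S*(2)=-
k=1: j=0 S=108.8889 intr=8.2511 cont=25.2230 V=25.2230[hold]; j=1 S=174.4632 intr=0.0000 cont=9.5112 V=9.5112[hold]  S*(1)=-
k=0: j=0 S=137.8300 intr=0.0000 cont=17.2588 V=17.2588[hold]  S*(0)=-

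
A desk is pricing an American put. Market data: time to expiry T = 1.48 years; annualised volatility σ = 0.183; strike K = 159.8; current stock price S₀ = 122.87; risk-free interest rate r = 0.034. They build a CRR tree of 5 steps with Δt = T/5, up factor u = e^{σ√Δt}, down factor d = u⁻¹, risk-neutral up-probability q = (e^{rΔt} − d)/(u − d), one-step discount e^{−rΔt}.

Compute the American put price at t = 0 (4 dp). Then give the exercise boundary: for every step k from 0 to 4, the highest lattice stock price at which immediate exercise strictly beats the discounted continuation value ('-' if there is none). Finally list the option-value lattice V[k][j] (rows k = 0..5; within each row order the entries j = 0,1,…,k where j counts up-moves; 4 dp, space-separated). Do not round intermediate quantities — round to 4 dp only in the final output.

params: Δt=0.29600 u=1.10469 d=0.90523 q=0.52584 e^(-rΔt)=0.98999
t_5 payoffs: 85.1125 68.6562 48.5740 24.0670 0.0000 0.0000
t_4: node(4,0) S=82.5064 payoff=77.2936 vs cont=75.6934 → 77.2936 [stop]  node(4,1) S=100.6855 payoff=59.1145 vs cont=57.5144 → 59.1145 [stop]  node(4,2) S=122.8700 payoff=36.9300 vs cont=35.3298 → 36.9300 [stop]  node(4,3) S=149.9426 payoff=9.8574 vs cont=11.2973 → 11.2973 [wait]  node(4,4) S=182.9802 payoff=0.0000 vs cont=0.0000 → 0.0000 [wait]  ⇒ S*(4)=122.8700
t_3: node(3,0) S=91.1438 payoff=68.6562 vs cont=67.0560 → 68.6562 [stop]  node(3,1) S=111.2260 payoff=48.5740 vs cont=46.9738 → 48.5740 [stop]  node(3,2) S=135.7330 payoff=24.0670 vs cont=23.2164 → 24.0670 [stop]  node(3,3) S=165.6397 payoff=0.0000 vs cont=5.3031 → 5.3031 [wait]  ⇒ S*(3)=135.7330
t_2: node(2,0) S=100.6855 payoff=59.1145 vs cont=57.5144 → 59.1145 [stop]  node(2,1) S=122.8700 payoff=36.9300 vs cont=35.3298 → 36.9300 [stop]  node(2,2) S=149.9426 payoff=9.8574 vs cont=14.0579 → 14.0579 [wait]  ⇒ S*(2)=122.8700
t_1: node(1,0) S=111.2260 payoff=48.5740 vs cont=46.9738 → 48.5740 [stop]  node(1,1) S=135.7330 payoff=24.0670 vs cont=24.6535 → 24.6535 [wait]  ⇒ S*(1)=111.2260
t_0: node(0,0) S=122.8700 payoff=36.9300 vs cont=35.6352 → 36.9300 [stop]  ⇒ S*(0)=122.8700

price = 36.9300
boundary = 122.8700 111.2260 122.8700 135.7330 122.8700
tree:
36.9300
48.5740 24.6535
59.1145 36.9300 14.0579
68.6562 48.5740 24.0670 5.3031
77.2936 59.1145 36.9300 11.2973 0.0000
85.1125 68.6562 48.5740 24.0670 0.0000 0.0000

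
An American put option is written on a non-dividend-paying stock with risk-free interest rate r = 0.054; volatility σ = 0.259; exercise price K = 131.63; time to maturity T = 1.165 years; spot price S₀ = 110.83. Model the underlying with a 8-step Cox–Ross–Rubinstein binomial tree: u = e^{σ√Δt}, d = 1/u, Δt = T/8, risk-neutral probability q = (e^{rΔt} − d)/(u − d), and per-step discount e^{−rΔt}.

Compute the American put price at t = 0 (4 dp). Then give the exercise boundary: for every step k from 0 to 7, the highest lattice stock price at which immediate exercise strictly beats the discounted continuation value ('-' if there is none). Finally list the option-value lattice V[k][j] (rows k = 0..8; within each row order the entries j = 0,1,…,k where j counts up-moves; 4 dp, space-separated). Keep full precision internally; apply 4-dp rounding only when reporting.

price = 22.7620
boundary = - 100.3999 90.9513 100.3999 90.9513 100.3999 110.8300 100.3999
tree:
22.7620
31.2301 15.1419
40.6787 22.1581 8.7714
49.2380 31.2301 13.9605 4.0225
56.9919 40.6787 21.3938 7.1793 1.1135
64.0160 49.2380 31.2301 12.4652 2.3150 0.0000
70.3791 56.9919 40.6787 20.8000 4.8127 0.0000 0.0000
76.1434 64.0160 49.2380 31.2301 10.0052 0.0000 0.0000 0.0000
81.3652 70.3791 56.9919 40.6787 20.8000 0.0000 0.0000 0.0000 0.0000

params: Δt=0.14563 u=1.10389 d=0.90589 q=0.51518 e^(-rΔt)=0.99217
t_8 payoffs: 81.3652 70.3791 56.9919 40.6787 20.8000 0.0000 0.0000 0.0000 0.0000
t_7: node(7,0) S=55.4866 payoff=76.1434 vs cont=75.1124 → 76.1434 [stop]  node(7,1) S=67.6140 payoff=64.0160 vs cont=62.9850 → 64.0160 [stop]  node(7,2) S=82.3920 payoff=49.2380 vs cont=48.2070 → 49.2380 [stop]  node(7,3) S=100.3999 payoff=31.2301 vs cont=30.1991 → 31.2301 [stop]  node(7,4) S=122.3437 payoff=9.2863 vs cont=10.0052 → 10.0052 [wait]  node(7,5) S=149.0836 payoff=0.0000 vs cont=0.0000 → 0.0000 [wait]  node(7,6) S=181.6679 payoff=0.0000 vs cont=0.0000 → 0.0000 [wait]  node(7,7) S=221.3740 payoff=0.0000 vs cont=0.0000 → 0.0000 [wait]  ⇒ S*(7)=100.3999
t_6: node(6,0) S=61.2509 payoff=70.3791 vs cont=69.3481 → 70.3791 [stop]  node(6,1) S=74.6381 payoff=56.9919 vs cont=55.9608 → 56.9919 [stop]  node(6,2) S=90.9513 payoff=40.6787 vs cont=39.6476 → 40.6787 [stop]  node(6,3) S=110.8300 payoff=20.8000 vs cont=20.1364 → 20.8000 [stop]  node(6,4) S=135.0535 payoff=0.0000 vs cont=4.8127 → 4.8127 [wait]  node(6,5) S=164.5713 payoff=0.0000 vs cont=0.0000 → 0.0000 [wait]  node(6,6) S=200.5407 payoff=0.0000 vs cont=0.0000 → 0.0000 [wait]  ⇒ S*(6)=110.8300
t_5: node(5,0) S=67.6140 payoff=64.0160 vs cont=62.9850 → 64.0160 [stop]  node(5,1) S=82.3920 payoff=49.2380 vs cont=48.2070 → 49.2380 [stop]  node(5,2) S=100.3999 payoff=31.2301 vs cont=30.1991 → 31.2301 [stop]  node(5,3) S=122.3437 payoff=9.2863 vs cont=12.4652 → 12.4652 [wait]  node(5,4) S=149.0836 payoff=0.0000 vs cont=2.3150 → 2.3150 [wait]  node(5,5) S=181.6679 payoff=0.0000 vs cont=0.0000 → 0.0000 [wait]  ⇒ S*(5)=100.3999
t_4: node(4,0) S=74.6381 payoff=56.9919 vs cont=55.9608 → 56.9919 [stop]  node(4,1) S=90.9513 payoff=40.6787 vs cont=39.6476 → 40.6787 [stop]  node(4,2) S=110.8300 payoff=20.8000 vs cont=21.3938 → 21.3938 [wait]  node(4,3) S=135.0535 payoff=0.0000 vs cont=7.1793 → 7.1793 [wait]  node(4,4) S=164.5713 payoff=0.0000 vs cont=1.1135 → 1.1135 [wait]  ⇒ S*(4)=90.9513
t_3: node(3,0) S=82.3920 payoff=49.2380 vs cont=48.2070 → 49.2380 [stop]  node(3,1) S=100.3999 payoff=31.2301 vs cont=30.5026 → 31.2301 [stop]  node(3,2) S=122.3437 payoff=9.2863 vs cont=13.9605 → 13.9605 [wait]  node(3,3) S=149.0836 payoff=0.0000 vs cont=4.0225 → 4.0225 [wait]  ⇒ S*(3)=100.3999
t_2: node(2,0) S=90.9513 payoff=40.6787 vs cont=39.6476 → 40.6787 [stop]  node(2,1) S=110.8300 payoff=20.8000 vs cont=22.1581 → 22.1581 [wait]  node(2,2) S=135.0535 payoff=0.0000 vs cont=8.7714 → 8.7714 [wait]  ⇒ S*(2)=90.9513
t_1: node(1,0) S=100.3999 payoff=31.2301 vs cont=30.8933 → 31.2301 [stop]  node(1,1) S=122.3437 payoff=9.2863 vs cont=15.1419 → 15.1419 [wait]  ⇒ S*(1)=100.3999
t_0: node(0,0) S=110.8300 payoff=20.8000 vs cont=22.7620 → 22.7620 [wait]  ⇒ S*(0)=-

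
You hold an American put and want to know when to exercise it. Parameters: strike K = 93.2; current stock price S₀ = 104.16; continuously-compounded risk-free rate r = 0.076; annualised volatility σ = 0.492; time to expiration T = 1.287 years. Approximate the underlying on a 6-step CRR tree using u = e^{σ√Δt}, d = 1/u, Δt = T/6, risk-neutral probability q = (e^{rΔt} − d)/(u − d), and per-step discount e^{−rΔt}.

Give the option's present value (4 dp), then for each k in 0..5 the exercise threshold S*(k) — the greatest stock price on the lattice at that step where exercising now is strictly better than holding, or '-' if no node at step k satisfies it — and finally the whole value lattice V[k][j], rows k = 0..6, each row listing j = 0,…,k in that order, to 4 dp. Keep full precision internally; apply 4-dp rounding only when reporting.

price = 13.1802
boundary = - - - 52.5798 41.8657 52.5798
tree:
13.1802
19.8881 6.3372
29.0187 10.6406 1.8746
40.6202 17.3972 3.6575 0.0000
51.3343 27.3813 7.1360 0.0000 0.0000
59.8653 40.6202 13.9228 0.0000 0.0000 0.0000
66.6578 51.3343 27.1642 0.0000 0.0000 0.0000 0.0000

params: Δt=0.21450 u=1.25592 d=0.79623 q=0.47903 e^(-rΔt)=0.98383
t_6 payoffs: 66.6578 51.3343 27.1642 0.0000 0.0000 0.0000 0.0000
t_5: node(5,0) S=33.3347 payoff=59.8653 vs cont=58.3582 → 59.8653 [stop]  node(5,1) S=52.5798 payoff=40.6202 vs cont=39.1132 → 40.6202 [stop]  node(5,2) S=82.9354 payoff=10.2646 vs cont=13.9228 → 13.9228 [wait]  node(5,3) S=130.8163 payoff=0.0000 vs cont=0.0000 → 0.0000 [wait]  node(5,4) S=206.3399 payoff=0.0000 vs cont=0.0000 → 0.0000 [wait]  node(5,5) S=325.4654 payoff=0.0000 vs cont=0.0000 → 0.0000 [wait]  ⇒ S*(5)=52.5798
t_4: node(4,0) S=41.8657 payoff=51.3343 vs cont=49.8273 → 51.3343 [stop]  node(4,1) S=66.0358 payoff=27.1642 vs cont=27.3813 → 27.3813 [wait]  node(4,2) S=104.1600 payoff=0.0000 vs cont=7.1360 → 7.1360 [wait]  node(4,3) S=164.2943 payoff=0.0000 vs cont=0.0000 → 0.0000 [wait]  node(4,4) S=259.1457 payoff=0.0000 vs cont=0.0000 → 0.0000 [wait]  ⇒ S*(4)=41.8657
t_3: node(3,0) S=52.5798 payoff=40.6202 vs cont=39.2155 → 40.6202 [stop]  node(3,1) S=82.9354 payoff=10.2646 vs cont=17.3972 → 17.3972 [wait]  node(3,2) S=130.8163 payoff=0.0000 vs cont=3.6575 → 3.6575 [wait]  node(3,3) S=206.3399 payoff=0.0000 vs cont=0.0000 → 0.0000 [wait]  ⇒ S*(3)=52.5798
t_2: node(2,0) S=66.0358 payoff=27.1642 vs cont=29.0187 → 29.0187 [wait]  node(2,1) S=104.1600 payoff=0.0000 vs cont=10.6406 → 10.6406 [wait]  node(2,2) S=164.2943 payoff=0.0000 vs cont=1.8746 → 1.8746 [wait]  ⇒ S*(2)=-
t_1: node(1,0) S=82.9354 payoff=10.2646 vs cont=19.8881 → 19.8881 [wait]  node(1,1) S=130.8163 payoff=0.0000 vs cont=6.3372 → 6.3372 [wait]  ⇒ S*(1)=-
t_0: node(0,0) S=104.1600 payoff=0.0000 vs cont=13.1802 → 13.1802 [wait]  ⇒ S*(0)=-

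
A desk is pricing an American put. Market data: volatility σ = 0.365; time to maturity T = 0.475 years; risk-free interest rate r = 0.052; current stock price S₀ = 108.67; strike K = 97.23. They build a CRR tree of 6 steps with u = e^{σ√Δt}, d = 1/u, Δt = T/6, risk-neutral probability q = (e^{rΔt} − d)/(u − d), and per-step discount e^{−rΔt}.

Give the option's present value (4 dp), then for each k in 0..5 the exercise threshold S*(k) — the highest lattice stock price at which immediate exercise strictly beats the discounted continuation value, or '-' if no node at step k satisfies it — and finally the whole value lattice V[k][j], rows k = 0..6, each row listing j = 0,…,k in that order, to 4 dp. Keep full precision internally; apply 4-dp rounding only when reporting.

price = 5.1791
boundary = - - - - 72.0616 79.8556
tree:
5.1791
8.1119 2.2230
12.3301 3.8657 0.5617
18.0469 6.5865 1.1154 0.0000
25.1684 10.9146 2.2153 0.0000 0.0000
32.2016 17.3744 4.3995 0.0000 0.0000 0.0000
38.5485 25.1684 8.7374 0.0000 0.0000 0.0000 0.0000

Δt=0.07917  u=1.10816  d=0.90240  q=0.49440  discount=0.99589
step 6 (expiry): payoffs max(K−S,0) = 38.5485 25.1684 8.7374 0.0000 0.0000 0.0000 0.0000
step 5: (k=5,j=0): S=65.0284, (K−S)⁺=32.2016, hold=31.8022 ⇒ V=32.2016 exercise | (k=5,j=1): S=79.8556, (K−S)⁺=17.3744, hold=16.9749 ⇒ V=17.3744 exercise | (k=5,j=2): S=98.0637, (K−S)⁺=0.0000, hold=4.3995 ⇒ V=4.3995 continue | (k=5,j=3): S=120.4234, (K−S)⁺=0.0000, hold=0.0000 ⇒ V=0.0000 continue | (k=5,j=4): S=147.8815, (K−S)⁺=0.0000, hold=0.0000 ⇒ V=0.0000 continue | (k=5,j=5): S=181.6003, (K−S)⁺=0.0000, hold=0.0000 ⇒ V=0.0000 continue  boundary S*=79.8556
step 4: (k=4,j=0): S=72.0616, (K−S)⁺=25.1684, hold=24.7689 ⇒ V=25.1684 exercise | (k=4,j=1): S=88.4926, (K−S)⁺=8.7374, hold=10.9146 ⇒ V=10.9146 continue | (k=4,j=2): S=108.6700, (K−S)⁺=0.0000, hold=2.2153 ⇒ V=2.2153 continue | (k=4,j=3): S=133.4481, (K−S)⁺=0.0000, hold=0.0000 ⇒ V=0.0000 continue | (k=4,j=4): S=163.8759, (K−S)⁺=0.0000, hold=0.0000 ⇒ V=0.0000 continue  boundary S*=72.0616
step 3: (k=3,j=0): S=79.8556, (K−S)⁺=17.3744, hold=18.0469 ⇒ V=18.0469 continue | (k=3,j=1): S=98.0637, (K−S)⁺=0.0000, hold=6.5865 ⇒ V=6.5865 continue | (k=3,j=2): S=120.4234, (K−S)⁺=0.0000, hold=1.1154 ⇒ V=1.1154 continue | (k=3,j=3): S=147.8815, (K−S)⁺=0.0000, hold=0.0000 ⇒ V=0.0000 continue  boundary S*=-
step 2: (k=2,j=0): S=88.4926, (K−S)⁺=8.7374, hold=12.3301 ⇒ V=12.3301 continue | (k=2,j=1): S=108.6700, (K−S)⁺=0.0000, hold=3.8657 ⇒ V=3.8657 continue | (k=2,j=2): S=133.4481, (K−S)⁺=0.0000, hold=0.5617 ⇒ V=0.5617 continue  boundary S*=-
step 1: (k=1,j=0): S=98.0637, (K−S)⁺=0.0000, hold=8.1119 ⇒ V=8.1119 continue | (k=1,j=1): S=120.4234, (K−S)⁺=0.0000, hold=2.2230 ⇒ V=2.2230 continue  boundary S*=-
step 0: (k=0,j=0): S=108.6700, (K−S)⁺=0.0000, hold=5.1791 ⇒ V=5.1791 continue  boundary S*=-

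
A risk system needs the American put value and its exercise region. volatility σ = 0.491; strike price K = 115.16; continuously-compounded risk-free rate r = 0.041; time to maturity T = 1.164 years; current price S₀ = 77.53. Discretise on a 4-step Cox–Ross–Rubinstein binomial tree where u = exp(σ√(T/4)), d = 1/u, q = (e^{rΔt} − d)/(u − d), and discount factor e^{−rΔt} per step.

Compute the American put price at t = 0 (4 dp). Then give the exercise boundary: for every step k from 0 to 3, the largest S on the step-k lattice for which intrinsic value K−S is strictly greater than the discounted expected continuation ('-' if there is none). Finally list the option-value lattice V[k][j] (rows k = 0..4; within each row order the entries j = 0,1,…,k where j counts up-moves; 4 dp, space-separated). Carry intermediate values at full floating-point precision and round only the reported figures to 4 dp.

price = 41.5542
boundary = - 59.4894 45.6467 59.4894
tree:
41.5542
55.6706 25.8440
69.5133 39.0110 10.8510
80.1349 55.6706 20.2070 0.0000
88.2850 69.5133 37.6300 0.0000 0.0000

params: Δt=0.29100 u=1.30326 d=0.76731 q=0.45656 e^(-rΔt)=0.98814
t_4 payoffs: 88.2850 69.5133 37.6300 0.0000 0.0000
t_3: node(3,0) S=35.0251 payoff=80.1349 vs cont=78.7691 → 80.1349 [stop]  node(3,1) S=59.4894 payoff=55.6706 vs cont=54.3048 → 55.6706 [stop]  node(3,2) S=101.0416 payoff=14.1184 vs cont=20.2070 → 20.2070 [wait]  node(3,3) S=171.6172 payoff=0.0000 vs cont=0.0000 → 0.0000 [wait]  ⇒ S*(3)=59.4894
t_2: node(2,0) S=45.6467 payoff=69.5133 vs cont=68.1475 → 69.5133 [stop]  node(2,1) S=77.5300 payoff=37.6300 vs cont=39.0110 → 39.0110 [wait]  node(2,2) S=131.6832 payoff=0.0000 vs cont=10.8510 → 10.8510 [wait]  ⇒ S*(2)=45.6467
t_1: node(1,0) S=59.4894 payoff=55.6706 vs cont=54.9279 → 55.6706 [stop]  node(1,1) S=101.0416 payoff=14.1184 vs cont=25.8440 → 25.8440 [wait]  ⇒ S*(1)=59.4894
t_0: node(0,0) S=77.5300 payoff=37.6300 vs cont=41.5542 → 41.5542 [wait]  ⇒ S*(0)=-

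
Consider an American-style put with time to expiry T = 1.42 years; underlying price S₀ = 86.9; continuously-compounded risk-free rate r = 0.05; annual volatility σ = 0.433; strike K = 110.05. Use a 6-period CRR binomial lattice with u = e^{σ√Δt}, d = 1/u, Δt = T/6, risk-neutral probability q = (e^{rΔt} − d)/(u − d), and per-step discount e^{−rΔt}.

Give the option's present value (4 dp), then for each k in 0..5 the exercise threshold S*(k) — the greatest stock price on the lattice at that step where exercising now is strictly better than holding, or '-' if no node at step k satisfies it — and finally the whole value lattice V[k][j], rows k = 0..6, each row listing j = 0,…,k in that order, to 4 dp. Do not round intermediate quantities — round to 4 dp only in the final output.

price = 30.2871
boundary = - - 57.0235 46.1924 57.0235 70.3942
tree:
30.2871
40.8164 19.4344
53.0265 28.3739 10.0633
63.8576 39.7902 16.4955 3.2224
72.6314 53.0265 26.1904 6.2177 0.0000
79.7387 63.8576 39.6558 11.9975 0.0000 0.0000
85.4961 72.6314 53.0265 23.1500 0.0000 0.0000 0.0000

Δt=0.23667  u=1.23448  d=0.81006  q=0.47558  discount=0.98824
step 6 (expiry): payoffs max(K−S,0) = 85.4961 72.6314 53.0265 23.1500 0.0000 0.0000 0.0000
step 5: (k=5,j=0): S=30.3113, (K−S)⁺=79.7387, hold=78.4441 ⇒ V=79.7387 exercise | (k=5,j=1): S=46.1924, (K−S)⁺=63.8576, hold=62.5630 ⇒ V=63.8576 exercise | (k=5,j=2): S=70.3942, (K−S)⁺=39.6558, hold=38.3612 ⇒ V=39.6558 exercise | (k=5,j=3): S=107.2761, (K−S)⁺=2.7739, hold=11.9975 ⇒ V=11.9975 continue | (k=5,j=4): S=163.4816, (K−S)⁺=0.0000, hold=0.0000 ⇒ V=0.0000 continue | (k=5,j=5): S=249.1352, (K−S)⁺=0.0000, hold=0.0000 ⇒ V=0.0000 continue  boundary S*=70.3942
step 4: (k=4,j=0): S=37.4186, (K−S)⁺=72.6314, hold=71.3368 ⇒ V=72.6314 exercise | (k=4,j=1): S=57.0235, (K−S)⁺=53.0265, hold=51.7319 ⇒ V=53.0265 exercise | (k=4,j=2): S=86.9000, (K−S)⁺=23.1500, hold=26.1904 ⇒ V=26.1904 continue | (k=4,j=3): S=132.4299, (K−S)⁺=0.0000, hold=6.2177 ⇒ V=6.2177 continue | (k=4,j=4): S=201.8144, (K−S)⁺=0.0000, hold=0.0000 ⇒ V=0.0000 continue  boundary S*=57.0235
step 3: (k=3,j=0): S=46.1924, (K−S)⁺=63.8576, hold=62.5630 ⇒ V=63.8576 exercise | (k=3,j=1): S=70.3942, (K−S)⁺=39.6558, hold=39.7902 ⇒ V=39.7902 continue | (k=3,j=2): S=107.2761, (K−S)⁺=2.7739, hold=16.4955 ⇒ V=16.4955 continue | (k=3,j=3): S=163.4816, (K−S)⁺=0.0000, hold=3.2224 ⇒ V=3.2224 continue  boundary S*=46.1924
step 2: (k=2,j=0): S=57.0235, (K−S)⁺=53.0265, hold=51.7951 ⇒ V=53.0265 exercise | (k=2,j=1): S=86.9000, (K−S)⁺=23.1500, hold=28.3739 ⇒ V=28.3739 continue | (k=2,j=2): S=132.4299, (K−S)⁺=0.0000, hold=10.0633 ⇒ V=10.0633 continue  boundary S*=57.0235
step 1: (k=1,j=0): S=70.3942, (K−S)⁺=39.6558, hold=40.8164 ⇒ V=40.8164 continue | (k=1,j=1): S=107.2761, (K−S)⁺=2.7739, hold=19.4344 ⇒ V=19.4344 continue  boundary S*=-
step 0: (k=0,j=0): S=86.9000, (K−S)⁺=23.1500, hold=30.2871 ⇒ V=30.2871 continue  boundary S*=-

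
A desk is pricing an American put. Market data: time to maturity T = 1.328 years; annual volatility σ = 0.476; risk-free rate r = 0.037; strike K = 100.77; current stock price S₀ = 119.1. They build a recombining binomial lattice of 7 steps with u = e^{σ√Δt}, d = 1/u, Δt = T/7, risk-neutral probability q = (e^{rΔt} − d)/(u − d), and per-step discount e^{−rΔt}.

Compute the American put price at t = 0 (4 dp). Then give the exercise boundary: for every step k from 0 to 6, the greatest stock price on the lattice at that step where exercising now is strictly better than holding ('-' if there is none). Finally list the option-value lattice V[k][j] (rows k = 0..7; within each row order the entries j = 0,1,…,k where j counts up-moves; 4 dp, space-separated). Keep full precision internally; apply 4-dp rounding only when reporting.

price = 13.6657
boundary = - - - - 51.9693 63.9423 78.6737
tree:
13.6657
19.7749 6.8498
27.7885 10.8626 2.3408
37.6618 16.8597 4.1332 0.3158
48.8007 25.4277 7.2659 0.5947 0.0000
58.5318 36.8277 12.7082 1.1199 0.0000 0.0000
66.4407 48.8007 22.0963 2.1088 0.0000 0.0000 0.0000
72.8688 58.5318 36.8277 3.9711 0.0000 0.0000 0.0000 0.0000

Δt=0.18971, u=1.23039, d=0.81275, q=0.46522, disc=e^(-rΔt)=0.99301
k=7 terminal: V=max(K-S,0) → 72.8688 58.5318 36.8277 3.9711 0.0000 0.0000 0.0000 0.0000
k=6: j=0 S=34.3293 intr=66.4407 cont=65.7359 V=66.4407[EX]; j=1 S=51.9693 intr=48.8007 cont=48.0958 V=48.8007[EX]; j=2 S=78.6737 intr=22.0963 cont=21.3915 V=22.0963[EX]; j=3 S=119.1000 intr=0.0000 cont=2.1088 V=2.1088[hold]; j=4 S=180.2994 intr=0.0000 cont=0.0000 V=0.0000[hold]; j=5 S=272.9459 intr=0.0000 cont=0.0000 V=0.0000[hold]; j=6 S=413.1987 intr=0.0000 cont=0.0000 V=0.0000[hold]  S*(6)=78.6737
k=5: j=0 S=42.2382 intr=58.5318 cont=57.8269 V=58.5318[EX]; j=1 S=63.9423 intr=36.8277 cont=36.1228 V=36.8277[EX]; j=2 S=96.7989 intr=3.9711 cont=12.7082 V=12.7082[hold]; j=3 S=146.5389 intr=0.0000 cont=1.1199 V=1.1199[hold]; j=4 S=221.8377 intr=0.0000 cont=0.0000 V=0.0000[hold]; j=5 S=335.8287 intr=0.0000 cont=0.0000 V=0.0000[hold]  S*(5)=63.9423
k=4: j=0 S=51.9693 intr=48.8007 cont=48.0958 V=48.8007[EX]; j=1 S=78.6737 intr=22.0963 cont=25.4277 V=25.4277[hold]; j=2 S=119.1000 intr=0.0000 cont=7.2659 V=7.2659[hold]; j=3 S=180.2994 intr=0.0000 cont=0.5947 V=0.5947[hold]; j=4 S=272.9459 intr=0.0000 cont=0.0000 V=0.0000[hold]  S*(4)=51.9693
k=3: j=0 S=63.9423 intr=36.8277 cont=37.6618 V=37.6618[hold]; j=1 S=96.7989 intr=3.9711 cont=16.8597 V=16.8597[hold]; j=2 S=146.5389 intr=0.0000 cont=4.1332 V=4.1332[hold]; j=3 S=221.8377 intr=0.0000 cont=0.3158 V=0.3158[hold]  S*(3)=-
k=2: j=0 S=78.6737 intr=22.0963 cont=27.7885 V=27.7885[hold]; j=1 S=119.1000 intr=0.0000 cont=10.8626 V=10.8626[hold]; j=2 S=180.2994 intr=0.0000 cont=2.3408 V=2.3408[hold]  S*(2)=-
k=1: j=0 S=96.7989 intr=3.9711 cont=19.7749 V=19.7749[hold]; j=1 S=146.5389 intr=0.0000 cont=6.8498 V=6.8498[hold]  S*(1)=-
k=0: j=0 S=119.1000 intr=0.0000 cont=13.6657 V=13.6657[hold]  S*(0)=-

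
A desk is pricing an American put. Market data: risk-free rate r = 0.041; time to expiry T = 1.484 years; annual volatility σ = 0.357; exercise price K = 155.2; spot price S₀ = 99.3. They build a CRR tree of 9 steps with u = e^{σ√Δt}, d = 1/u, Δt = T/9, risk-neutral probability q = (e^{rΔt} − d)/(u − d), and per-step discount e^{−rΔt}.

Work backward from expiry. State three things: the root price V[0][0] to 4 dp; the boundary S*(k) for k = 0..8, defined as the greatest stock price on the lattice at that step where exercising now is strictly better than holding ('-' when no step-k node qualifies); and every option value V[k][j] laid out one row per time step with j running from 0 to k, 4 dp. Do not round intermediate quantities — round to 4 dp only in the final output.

price = 56.3671
boundary = - 85.8997 99.3000 85.8997 99.3000 85.8997 99.3000 114.7907 132.6980
tree:
56.3671
69.3003 43.5357
80.8923 55.9000 31.1247
90.9199 69.3003 42.4913 19.5912
99.5944 80.8923 55.9000 28.9662 9.9938
107.0982 90.9199 69.3003 41.2235 16.4650 3.3201
113.5894 99.5944 80.8923 55.9000 26.3459 6.2915 0.2381
119.2047 107.0982 90.9199 69.3003 40.4093 11.9066 0.4674 0.0000
124.0622 113.5894 99.5944 80.8923 55.9000 22.5020 0.9175 0.0000 0.0000
128.2641 119.2047 107.0982 90.9199 69.3003 40.4093 1.8012 0.0000 0.0000 0.0000

params: Δt=0.16489 u=1.15600 d=0.86505 q=0.48714 e^(-rΔt)=0.99326
t_9 payoffs: 128.2641 119.2047 107.0982 90.9199 69.3003 40.4093 1.8012 0.0000 0.0000 0.0000
t_8: node(8,0) S=31.1378 payoff=124.0622 vs cont=123.0165 → 124.0622 [stop]  node(8,1) S=41.6106 payoff=113.5894 vs cont=112.5438 → 113.5894 [stop]  node(8,2) S=55.6056 payoff=99.5944 vs cont=98.5487 → 99.5944 [stop]  node(8,3) S=74.3077 payoff=80.8923 vs cont=79.8466 → 80.8923 [stop]  node(8,4) S=99.3000 payoff=55.9000 vs cont=54.8543 → 55.9000 [stop]  node(8,5) S=132.6980 payoff=22.5020 vs cont=21.4563 → 22.5020 [stop]  node(8,6) S=177.3290 payoff=0.0000 vs cont=0.9175 → 0.9175 [wait]  node(8,7) S=236.9708 payoff=0.0000 vs cont=0.0000 → 0.0000 [wait]  node(8,8) S=316.6723 payoff=0.0000 vs cont=0.0000 → 0.0000 [wait]  ⇒ S*(8)=132.6980
t_7: node(7,0) S=35.9953 payoff=119.2047 vs cont=118.1590 → 119.2047 [stop]  node(7,1) S=48.1018 payoff=107.0982 vs cont=106.0525 → 107.0982 [stop]  node(7,2) S=64.2801 payoff=90.9199 vs cont=89.8742 → 90.9199 [stop]  node(7,3) S=85.8997 payoff=69.3003 vs cont=68.2546 → 69.3003 [stop]  node(7,4) S=114.7907 payoff=40.4093 vs cont=39.3636 → 40.4093 [stop]  node(7,5) S=153.3988 payoff=1.8012 vs cont=11.9066 → 11.9066 [wait]  node(7,6) S=204.9922 payoff=0.0000 vs cont=0.4674 → 0.4674 [wait]  node(7,7) S=273.9381 payoff=0.0000 vs cont=0.0000 → 0.0000 [wait]  ⇒ S*(7)=114.7907
t_6: node(6,0) S=41.6106 payoff=113.5894 vs cont=112.5438 → 113.5894 [stop]  node(6,1) S=55.6056 payoff=99.5944 vs cont=98.5487 → 99.5944 [stop]  node(6,2) S=74.3077 payoff=80.8923 vs cont=79.8466 → 80.8923 [stop]  node(6,3) S=99.3000 payoff=55.9000 vs cont=54.8543 → 55.9000 [stop]  node(6,4) S=132.6980 payoff=22.5020 vs cont=26.3459 → 26.3459 [wait]  node(6,5) S=177.3290 payoff=0.0000 vs cont=6.2915 → 6.2915 [wait]  node(6,6) S=236.9708 payoff=0.0000 vs cont=0.2381 → 0.2381 [wait]  ⇒ S*(6)=99.3000
t_5: node(5,0) S=48.1018 payoff=107.0982 vs cont=106.0525 → 107.0982 [stop]  node(5,1) S=64.2801 payoff=90.9199 vs cont=89.8742 → 90.9199 [stop]  node(5,2) S=85.8997 payoff=69.3003 vs cont=68.2546 → 69.3003 [stop]  node(5,3) S=114.7907 payoff=40.4093 vs cont=41.2235 → 41.2235 [wait]  node(5,4) S=153.3988 payoff=1.8012 vs cont=16.4650 → 16.4650 [wait]  node(5,5) S=204.9922 payoff=0.0000 vs cont=3.3201 → 3.3201 [wait]  ⇒ S*(5)=85.8997
t_4: node(4,0) S=55.6056 payoff=99.5944 vs cont=98.5487 → 99.5944 [stop]  node(4,1) S=74.3077 payoff=80.8923 vs cont=79.8466 → 80.8923 [stop]  node(4,2) S=99.3000 payoff=55.9000 vs cont=55.2483 → 55.9000 [stop]  node(4,3) S=132.6980 payoff=22.5020 vs cont=28.9662 → 28.9662 [wait]  node(4,4) S=177.3290 payoff=0.0000 vs cont=9.9938 → 9.9938 [wait]  ⇒ S*(4)=99.3000
t_3: node(3,0) S=64.2801 payoff=90.9199 vs cont=89.8742 → 90.9199 [stop]  node(3,1) S=85.8997 payoff=69.3003 vs cont=68.2546 → 69.3003 [stop]  node(3,2) S=114.7907 payoff=40.4093 vs cont=42.4913 → 42.4913 [wait]  node(3,3) S=153.3988 payoff=1.8012 vs cont=19.5912 → 19.5912 [wait]  ⇒ S*(3)=85.8997
t_2: node(2,0) S=74.3077 payoff=80.8923 vs cont=79.8466 → 80.8923 [stop]  node(2,1) S=99.3000 payoff=55.9000 vs cont=55.8617 → 55.9000 [stop]  node(2,2) S=132.6980 payoff=22.5020 vs cont=31.1247 → 31.1247 [wait]  ⇒ S*(2)=99.3000
t_1: node(1,0) S=85.8997 payoff=69.3003 vs cont=68.2546 → 69.3003 [stop]  node(1,1) S=114.7907 payoff=40.4093 vs cont=43.5357 → 43.5357 [wait]  ⇒ S*(1)=85.8997
t_0: node(0,0) S=99.3000 payoff=55.9000 vs cont=56.3671 → 56.3671 [wait]  ⇒ S*(0)=-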